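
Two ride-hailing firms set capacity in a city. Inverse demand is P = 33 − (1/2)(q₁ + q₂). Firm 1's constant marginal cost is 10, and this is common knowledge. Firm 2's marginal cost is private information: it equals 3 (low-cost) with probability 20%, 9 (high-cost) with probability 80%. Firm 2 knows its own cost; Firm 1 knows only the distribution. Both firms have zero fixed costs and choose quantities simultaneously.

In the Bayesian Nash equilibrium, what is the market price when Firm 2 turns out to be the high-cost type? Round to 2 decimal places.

Each type of Firm 2 best-responds to q₁; Firm 1 best-responds to the expected q₂ over Firm 2's types.
Firm 2 with cost c maximizes (33 − (1/2)(q₁+q₂) − c)·q₂, giving q₂(c) = (33 − c − (1/2)q₁).
E[c₂] = 0.2·3 + 0.8·9 = 7.8
Firm 1's FOC against E[q₂] yields q₁ = (33 − 2·10 + E[c₂])/(3/2) = (33 − 20 + 7.8)/(3/2) = 13.8667.
q₂(high-cost) = 17.0667, so P = 33 − (1/2)·(13.8667 + 17.0667) = 17.5333.

17.53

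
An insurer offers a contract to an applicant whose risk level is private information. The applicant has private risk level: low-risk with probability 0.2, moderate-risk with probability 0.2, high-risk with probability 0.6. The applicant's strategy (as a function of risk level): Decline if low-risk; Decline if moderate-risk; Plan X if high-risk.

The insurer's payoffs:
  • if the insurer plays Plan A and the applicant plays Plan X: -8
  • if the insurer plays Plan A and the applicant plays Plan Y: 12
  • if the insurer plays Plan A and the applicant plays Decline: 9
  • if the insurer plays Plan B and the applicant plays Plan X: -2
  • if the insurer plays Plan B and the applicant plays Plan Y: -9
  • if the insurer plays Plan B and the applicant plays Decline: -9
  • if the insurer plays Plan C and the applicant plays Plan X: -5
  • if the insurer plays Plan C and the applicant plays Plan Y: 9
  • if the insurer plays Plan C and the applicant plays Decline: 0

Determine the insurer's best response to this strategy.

Plan A

E[Plan A] = 0.2·(9) + 0.2·(9) + 0.6·(-8) = -1.2
E[Plan B] = 0.2·(-9) + 0.2·(-9) + 0.6·(-2) = -4.8
E[Plan C] = 0.2·(0) + 0.2·(0) + 0.6·(-5) = -3
Best response: Plan A (-1.2 is the largest).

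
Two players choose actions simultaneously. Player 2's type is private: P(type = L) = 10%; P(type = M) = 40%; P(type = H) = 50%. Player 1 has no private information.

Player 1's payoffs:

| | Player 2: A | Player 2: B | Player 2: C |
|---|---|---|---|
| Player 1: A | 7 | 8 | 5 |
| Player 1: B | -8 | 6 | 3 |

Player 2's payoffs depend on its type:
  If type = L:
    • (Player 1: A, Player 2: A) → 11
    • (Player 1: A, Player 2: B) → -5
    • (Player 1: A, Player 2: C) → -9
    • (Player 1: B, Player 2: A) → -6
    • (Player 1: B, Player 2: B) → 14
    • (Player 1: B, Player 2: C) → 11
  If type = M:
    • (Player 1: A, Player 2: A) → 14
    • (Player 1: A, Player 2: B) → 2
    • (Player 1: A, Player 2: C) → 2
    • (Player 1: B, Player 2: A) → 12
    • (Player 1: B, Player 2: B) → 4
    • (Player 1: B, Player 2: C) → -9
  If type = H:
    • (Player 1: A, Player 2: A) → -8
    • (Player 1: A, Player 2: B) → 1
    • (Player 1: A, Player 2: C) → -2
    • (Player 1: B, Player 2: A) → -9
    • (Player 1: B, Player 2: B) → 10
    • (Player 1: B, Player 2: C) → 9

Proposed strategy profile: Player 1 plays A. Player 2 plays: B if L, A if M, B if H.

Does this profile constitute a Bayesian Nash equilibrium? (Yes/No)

A profile is a BNE iff every type of every player is best-responding given beliefs about the other side.
Player 1 plays A: E[A] = 0.1·(8) + 0.4·(7) + 0.5·(8) = 7.6; E[B] = 0.4. Best-responding. ✓
Player 2 (type L), facing A: A gives 11, B gives -5, C gives -9. Proposed B is not best — profitable deviation exists. ✗
Player 2 (type M), facing A: A gives 14, B gives 2, C gives 2. Proposed A is best. ✓
Player 2 (type H), facing A: A gives -8, B gives 1, C gives -2. Proposed B is best. ✓

No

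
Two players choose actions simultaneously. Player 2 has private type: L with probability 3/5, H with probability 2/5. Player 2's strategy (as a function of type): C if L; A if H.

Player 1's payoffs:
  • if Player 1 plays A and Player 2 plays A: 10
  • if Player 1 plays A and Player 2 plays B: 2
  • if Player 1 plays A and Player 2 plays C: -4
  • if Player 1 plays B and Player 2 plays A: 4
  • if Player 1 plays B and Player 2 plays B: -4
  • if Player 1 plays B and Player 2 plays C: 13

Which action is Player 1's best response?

E[A] = 3/5·(-4) + 2/5·(10) = 8/5
E[B] = 3/5·(13) + 2/5·(4) = 47/5
Best response: B (47/5 is the largest).

B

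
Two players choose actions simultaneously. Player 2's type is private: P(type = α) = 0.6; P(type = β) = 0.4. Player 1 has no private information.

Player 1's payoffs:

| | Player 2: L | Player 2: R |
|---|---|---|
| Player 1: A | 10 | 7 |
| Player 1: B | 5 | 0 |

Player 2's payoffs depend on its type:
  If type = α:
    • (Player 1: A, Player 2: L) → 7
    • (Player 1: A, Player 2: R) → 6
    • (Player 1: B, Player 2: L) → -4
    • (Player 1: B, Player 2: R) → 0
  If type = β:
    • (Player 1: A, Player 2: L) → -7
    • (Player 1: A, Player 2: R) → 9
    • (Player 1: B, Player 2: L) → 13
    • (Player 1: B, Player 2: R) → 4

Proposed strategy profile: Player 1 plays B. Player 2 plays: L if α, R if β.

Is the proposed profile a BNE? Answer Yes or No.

Player 1 plays B: E[B] = 0.6·(5) + 0.4·(0) = 3; E[A] = 8.8. Not best-responding. ✗
Player 2 (type α), facing B: L gives -4, R gives 0. Proposed L is not best — profitable deviation exists. ✗
Player 2 (type β), facing B: L gives 13, R gives 4. Proposed R is not best — profitable deviation exists. ✗

No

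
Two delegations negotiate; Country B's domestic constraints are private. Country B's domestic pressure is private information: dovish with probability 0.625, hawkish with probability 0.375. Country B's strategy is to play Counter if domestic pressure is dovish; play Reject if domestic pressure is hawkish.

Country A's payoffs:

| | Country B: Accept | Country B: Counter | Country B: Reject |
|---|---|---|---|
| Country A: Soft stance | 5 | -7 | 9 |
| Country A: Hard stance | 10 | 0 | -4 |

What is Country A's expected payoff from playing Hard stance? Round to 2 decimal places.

-1.50

E[Hard stance] = 0.625·0 + 0.375·(-4) = 0 + (-1.5) = -1.5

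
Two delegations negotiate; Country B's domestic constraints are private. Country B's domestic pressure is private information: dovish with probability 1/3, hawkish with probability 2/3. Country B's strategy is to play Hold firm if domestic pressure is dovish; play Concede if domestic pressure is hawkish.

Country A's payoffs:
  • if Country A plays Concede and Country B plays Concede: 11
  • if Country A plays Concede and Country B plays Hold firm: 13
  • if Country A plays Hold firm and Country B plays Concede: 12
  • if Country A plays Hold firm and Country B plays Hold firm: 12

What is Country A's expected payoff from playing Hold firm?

12

E[Hold firm] = 1/3·12 + 2/3·12 = 4 + 8 = 12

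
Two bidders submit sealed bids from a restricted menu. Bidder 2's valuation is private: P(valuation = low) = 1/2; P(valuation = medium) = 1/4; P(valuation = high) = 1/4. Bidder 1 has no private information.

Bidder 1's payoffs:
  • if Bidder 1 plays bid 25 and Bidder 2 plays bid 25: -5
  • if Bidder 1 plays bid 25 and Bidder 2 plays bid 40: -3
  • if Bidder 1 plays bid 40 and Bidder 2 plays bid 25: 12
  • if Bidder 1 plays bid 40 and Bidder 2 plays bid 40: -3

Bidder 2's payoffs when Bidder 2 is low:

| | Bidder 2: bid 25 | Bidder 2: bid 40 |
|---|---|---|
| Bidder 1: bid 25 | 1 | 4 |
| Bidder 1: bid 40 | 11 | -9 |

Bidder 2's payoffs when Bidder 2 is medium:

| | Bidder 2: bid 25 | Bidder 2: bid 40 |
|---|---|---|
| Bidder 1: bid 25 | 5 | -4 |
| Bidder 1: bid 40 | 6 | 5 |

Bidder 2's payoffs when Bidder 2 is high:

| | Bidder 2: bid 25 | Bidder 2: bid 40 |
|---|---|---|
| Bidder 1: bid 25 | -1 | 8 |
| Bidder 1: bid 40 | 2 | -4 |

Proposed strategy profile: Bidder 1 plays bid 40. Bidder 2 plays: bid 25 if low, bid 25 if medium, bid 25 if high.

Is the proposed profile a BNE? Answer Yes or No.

A profile is a BNE iff every type of every player is best-responding given beliefs about the other side.
Bidder 1 plays bid 40: E[bid 40] = 1/2·(12) + 1/4·(12) + 1/4·(12) = 12; E[bid 25] = -5. Best-responding. ✓
Bidder 2 (valuation low), facing bid 40: bid 25 gives 11, bid 40 gives -9. Proposed bid 25 is best. ✓
Bidder 2 (valuation medium), facing bid 40: bid 25 gives 6, bid 40 gives 5. Proposed bid 25 is best. ✓
Bidder 2 (valuation high), facing bid 40: bid 25 gives 2, bid 40 gives -4. Proposed bid 25 is best. ✓

Yes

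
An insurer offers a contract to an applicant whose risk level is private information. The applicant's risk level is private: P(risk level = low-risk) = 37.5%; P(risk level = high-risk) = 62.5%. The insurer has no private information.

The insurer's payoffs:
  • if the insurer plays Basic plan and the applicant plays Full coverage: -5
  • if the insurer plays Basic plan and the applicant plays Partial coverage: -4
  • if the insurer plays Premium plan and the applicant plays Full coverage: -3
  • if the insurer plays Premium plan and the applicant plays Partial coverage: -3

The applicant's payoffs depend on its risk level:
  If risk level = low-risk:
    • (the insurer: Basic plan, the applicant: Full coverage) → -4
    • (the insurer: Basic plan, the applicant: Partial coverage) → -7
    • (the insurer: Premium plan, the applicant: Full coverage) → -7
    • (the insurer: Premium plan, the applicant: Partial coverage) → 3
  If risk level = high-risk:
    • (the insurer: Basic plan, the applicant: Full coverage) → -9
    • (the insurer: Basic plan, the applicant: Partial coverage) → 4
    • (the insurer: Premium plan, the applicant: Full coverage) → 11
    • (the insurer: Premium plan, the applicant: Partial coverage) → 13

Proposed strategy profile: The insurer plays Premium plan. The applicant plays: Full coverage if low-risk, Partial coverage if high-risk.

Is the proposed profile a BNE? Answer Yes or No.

No

The insurer plays Premium plan: E[Premium plan] = 0.375·(-3) + 0.625·(-3) = -3; E[Basic plan] = -4.375. Best-responding. ✓
The applicant (risk level low-risk), facing Premium plan: Full coverage gives -7, Partial coverage gives 3. Proposed Full coverage is not best — profitable deviation exists. ✗
The applicant (risk level high-risk), facing Premium plan: Full coverage gives 11, Partial coverage gives 13. Proposed Partial coverage is best. ✓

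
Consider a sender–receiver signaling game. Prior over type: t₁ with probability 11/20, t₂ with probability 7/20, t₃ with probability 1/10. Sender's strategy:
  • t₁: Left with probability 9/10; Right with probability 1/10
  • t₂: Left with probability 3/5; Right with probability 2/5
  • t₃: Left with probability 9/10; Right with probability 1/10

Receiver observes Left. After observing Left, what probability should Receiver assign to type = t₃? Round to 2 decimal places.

P(Left) = (11/20)·(9/10) + (7/20)·(3/5) + (1/10)·(9/10) = 159/200
P(t₃ | Left) = ((1/10)·(9/10)) / (159/200) = (9/100) / (159/200) = 6/53

0.11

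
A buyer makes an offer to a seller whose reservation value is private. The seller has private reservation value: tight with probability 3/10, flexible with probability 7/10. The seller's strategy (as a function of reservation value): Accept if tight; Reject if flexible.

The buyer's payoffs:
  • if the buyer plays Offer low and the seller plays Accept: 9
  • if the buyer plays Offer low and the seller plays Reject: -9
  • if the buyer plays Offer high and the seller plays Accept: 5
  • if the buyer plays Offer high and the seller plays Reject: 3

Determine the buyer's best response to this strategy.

Offer high

E[Offer low] = 3/10·(9) + 7/10·(-9) = -18/5
E[Offer high] = 3/10·(5) + 7/10·(3) = 18/5
Best response: Offer high (18/5 is the largest).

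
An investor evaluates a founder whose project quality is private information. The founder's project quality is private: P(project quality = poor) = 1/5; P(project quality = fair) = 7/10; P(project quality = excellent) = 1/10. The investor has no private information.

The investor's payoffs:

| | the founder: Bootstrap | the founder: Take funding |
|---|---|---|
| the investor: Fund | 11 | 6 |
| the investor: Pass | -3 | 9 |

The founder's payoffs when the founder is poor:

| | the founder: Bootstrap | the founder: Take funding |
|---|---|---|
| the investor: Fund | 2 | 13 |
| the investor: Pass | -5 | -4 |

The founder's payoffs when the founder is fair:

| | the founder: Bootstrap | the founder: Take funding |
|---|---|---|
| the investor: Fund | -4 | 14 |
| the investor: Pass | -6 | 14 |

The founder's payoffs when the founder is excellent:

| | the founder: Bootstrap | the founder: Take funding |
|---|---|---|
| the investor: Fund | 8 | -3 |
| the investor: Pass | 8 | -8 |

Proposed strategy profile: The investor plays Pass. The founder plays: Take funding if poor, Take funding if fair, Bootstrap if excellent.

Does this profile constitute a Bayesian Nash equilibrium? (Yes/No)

The investor plays Pass: E[Pass] = 1/5·(9) + 7/10·(9) + 1/10·(-3) = 39/5; E[Fund] = 13/2. Best-responding. ✓
The founder (project quality poor), facing Pass: Bootstrap gives -5, Take funding gives -4. Proposed Take funding is best. ✓
The founder (project quality fair), facing Pass: Bootstrap gives -6, Take funding gives 14. Proposed Take funding is best. ✓
The founder (project quality excellent), facing Pass: Bootstrap gives 8, Take funding gives -8. Proposed Bootstrap is best. ✓

Yes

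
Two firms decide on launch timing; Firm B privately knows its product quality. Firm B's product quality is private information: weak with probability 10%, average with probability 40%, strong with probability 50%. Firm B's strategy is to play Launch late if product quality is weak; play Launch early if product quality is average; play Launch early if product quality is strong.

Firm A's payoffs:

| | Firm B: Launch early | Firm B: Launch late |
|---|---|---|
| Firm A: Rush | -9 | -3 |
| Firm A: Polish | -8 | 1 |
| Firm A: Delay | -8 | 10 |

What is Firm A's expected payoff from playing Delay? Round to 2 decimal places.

Take the expectation over Firm B's product quality, weighting each type's action by its prior probability.
E[Delay] = 0.1·10 + 0.4·(-8) + 0.5·(-8) = 1 + (-3.2) + (-4) = -6.2

-6.20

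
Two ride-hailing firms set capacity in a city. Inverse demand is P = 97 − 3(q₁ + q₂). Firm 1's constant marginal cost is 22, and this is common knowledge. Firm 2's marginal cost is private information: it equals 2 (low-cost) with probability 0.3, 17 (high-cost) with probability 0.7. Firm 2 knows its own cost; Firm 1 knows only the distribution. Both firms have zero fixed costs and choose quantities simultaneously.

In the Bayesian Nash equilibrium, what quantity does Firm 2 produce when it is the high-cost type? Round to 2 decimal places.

Type-c best response for Firm 2: q₂(c) = (97 − c)/6 − q₁/2.
Firm 1 maximizes expected profit; its first-order condition is 97 − 6q₁ − 3E[q₂] − 22 = 0.
Substituting E[q₂] and solving: E[c₂] = 12.5, so q₁ = (97 − 2·22 + 12.5)/9 = 7.27778.
q₂(high-cost) = (97 − 17 − 3·7.27778)/6 = 9.69444.

9.69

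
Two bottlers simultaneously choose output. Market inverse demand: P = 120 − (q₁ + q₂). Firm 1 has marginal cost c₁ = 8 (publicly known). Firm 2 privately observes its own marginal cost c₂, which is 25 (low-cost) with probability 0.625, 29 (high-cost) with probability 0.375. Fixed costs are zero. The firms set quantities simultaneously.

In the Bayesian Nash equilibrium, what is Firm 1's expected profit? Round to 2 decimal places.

Type-c best response for Firm 2: q₂(c) = (120 − c)/2 − q₁/2.
Firm 1 maximizes expected profit; its first-order condition is 120 − 2q₁ − E[q₂] − 8 = 0.
Substituting E[q₂] and solving: E[c₂] = 26.5, so q₁ = (120 − 2·8 + 26.5)/3 = 43.5.
E[P] = 120 − (q₁ + E[q₂]) = 51.5; Firm 1's expected profit = (E[P] − 8)·q₁ = (51.5 − 8)·43.5 = 1892.25.

1892.25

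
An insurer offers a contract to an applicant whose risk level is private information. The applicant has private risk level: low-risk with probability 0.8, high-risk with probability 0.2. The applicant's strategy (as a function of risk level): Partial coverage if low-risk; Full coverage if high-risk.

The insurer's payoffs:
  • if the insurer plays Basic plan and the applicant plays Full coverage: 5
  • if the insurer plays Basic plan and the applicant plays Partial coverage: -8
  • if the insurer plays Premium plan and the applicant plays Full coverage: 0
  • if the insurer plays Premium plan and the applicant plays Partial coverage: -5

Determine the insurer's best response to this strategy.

E[Basic plan] = 0.8·(-8) + 0.2·(5) = -5.4
E[Premium plan] = 0.8·(-5) + 0.2·(0) = -4
Best response: Premium plan (-4 is the largest).

Premium plan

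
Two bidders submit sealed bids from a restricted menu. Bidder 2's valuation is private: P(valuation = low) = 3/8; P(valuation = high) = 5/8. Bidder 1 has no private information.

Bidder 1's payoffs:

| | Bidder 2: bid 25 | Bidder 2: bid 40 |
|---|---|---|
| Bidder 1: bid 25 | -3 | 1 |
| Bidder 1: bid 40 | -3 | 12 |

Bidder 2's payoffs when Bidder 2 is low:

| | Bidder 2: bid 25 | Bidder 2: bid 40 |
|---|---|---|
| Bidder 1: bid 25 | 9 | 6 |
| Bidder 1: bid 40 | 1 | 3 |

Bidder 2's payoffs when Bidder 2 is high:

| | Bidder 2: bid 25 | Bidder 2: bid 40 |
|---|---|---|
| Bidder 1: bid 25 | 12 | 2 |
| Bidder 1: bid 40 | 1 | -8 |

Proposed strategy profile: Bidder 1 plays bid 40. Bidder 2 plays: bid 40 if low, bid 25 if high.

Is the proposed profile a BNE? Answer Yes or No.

Bidder 1 plays bid 40: E[bid 40] = 3/8·(12) + 5/8·(-3) = 21/8; E[bid 25] = -3/2. Best-responding. ✓
Bidder 2 (valuation low), facing bid 40: bid 25 gives 1, bid 40 gives 3. Proposed bid 40 is best. ✓
Bidder 2 (valuation high), facing bid 40: bid 25 gives 1, bid 40 gives -8. Proposed bid 25 is best. ✓

Yes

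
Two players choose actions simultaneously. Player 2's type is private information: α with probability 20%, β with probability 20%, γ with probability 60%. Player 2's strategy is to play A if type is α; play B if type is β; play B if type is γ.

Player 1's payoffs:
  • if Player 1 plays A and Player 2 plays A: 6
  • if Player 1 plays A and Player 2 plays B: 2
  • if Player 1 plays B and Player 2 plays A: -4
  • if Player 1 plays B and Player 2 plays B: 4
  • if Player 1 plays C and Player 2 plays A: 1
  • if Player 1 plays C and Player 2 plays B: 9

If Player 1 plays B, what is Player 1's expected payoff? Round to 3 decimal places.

2.400

Take the expectation over Player 2's type, weighting each type's action by its prior probability.
E[B] = 0.2·(-4) + 0.2·4 + 0.6·4 = (-0.8) + 0.8 + 2.4 = 2.4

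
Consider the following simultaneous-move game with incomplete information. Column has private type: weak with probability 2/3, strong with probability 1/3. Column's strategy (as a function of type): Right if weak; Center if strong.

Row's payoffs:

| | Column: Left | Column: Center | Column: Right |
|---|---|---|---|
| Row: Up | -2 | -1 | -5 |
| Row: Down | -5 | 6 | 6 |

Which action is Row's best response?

Down

Compute Row's expected payoff for each action, taking the expectation over Column's type.
E[Up] = 2/3·(-5) + 1/3·(-1) = -11/3
E[Down] = 2/3·(6) + 1/3·(6) = 6
Best response: Down (6 is the largest).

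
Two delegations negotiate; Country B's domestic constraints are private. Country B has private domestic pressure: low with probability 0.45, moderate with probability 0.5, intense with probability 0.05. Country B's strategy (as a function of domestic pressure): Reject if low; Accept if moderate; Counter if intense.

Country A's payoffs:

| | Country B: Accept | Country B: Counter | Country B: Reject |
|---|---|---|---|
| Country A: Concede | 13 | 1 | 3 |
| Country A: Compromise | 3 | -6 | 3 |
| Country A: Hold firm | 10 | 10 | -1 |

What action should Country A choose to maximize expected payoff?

E[Concede] = 0.45·(3) + 0.5·(13) + 0.05·(1) = 7.9
E[Compromise] = 0.45·(3) + 0.5·(3) + 0.05·(-6) = 2.55
E[Hold firm] = 0.45·(-1) + 0.5·(10) + 0.05·(10) = 5.05
Best response: Concede (7.9 is the largest).

Concede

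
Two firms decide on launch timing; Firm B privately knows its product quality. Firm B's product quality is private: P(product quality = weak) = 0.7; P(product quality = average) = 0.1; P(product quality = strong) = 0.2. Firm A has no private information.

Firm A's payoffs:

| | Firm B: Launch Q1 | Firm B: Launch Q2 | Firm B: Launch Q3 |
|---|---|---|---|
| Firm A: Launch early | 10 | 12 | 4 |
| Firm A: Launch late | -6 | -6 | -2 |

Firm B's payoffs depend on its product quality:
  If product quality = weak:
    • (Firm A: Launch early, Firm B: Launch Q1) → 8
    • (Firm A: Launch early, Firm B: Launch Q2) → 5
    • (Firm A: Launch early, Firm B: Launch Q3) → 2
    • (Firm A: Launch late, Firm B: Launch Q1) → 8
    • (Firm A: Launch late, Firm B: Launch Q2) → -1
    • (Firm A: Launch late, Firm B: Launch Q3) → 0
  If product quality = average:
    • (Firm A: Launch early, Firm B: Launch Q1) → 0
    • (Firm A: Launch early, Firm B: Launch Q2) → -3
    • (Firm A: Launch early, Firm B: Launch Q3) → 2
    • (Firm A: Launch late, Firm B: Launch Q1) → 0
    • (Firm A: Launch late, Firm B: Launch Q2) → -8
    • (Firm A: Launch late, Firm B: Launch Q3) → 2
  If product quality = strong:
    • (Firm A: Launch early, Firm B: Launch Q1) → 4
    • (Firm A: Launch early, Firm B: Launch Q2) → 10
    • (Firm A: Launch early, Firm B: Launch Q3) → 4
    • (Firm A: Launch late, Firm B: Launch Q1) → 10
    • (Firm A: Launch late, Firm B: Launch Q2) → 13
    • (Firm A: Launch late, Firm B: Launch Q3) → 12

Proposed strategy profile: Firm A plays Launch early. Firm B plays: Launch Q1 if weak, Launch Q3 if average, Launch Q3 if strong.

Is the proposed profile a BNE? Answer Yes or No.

Firm A plays Launch early: E[Launch early] = 0.7·(10) + 0.1·(4) + 0.2·(4) = 8.2; E[Launch late] = -4.8. Best-responding. ✓
Firm B (product quality weak), facing Launch early: Launch Q1 gives 8, Launch Q2 gives 5, Launch Q3 gives 2. Proposed Launch Q1 is best. ✓
Firm B (product quality average), facing Launch early: Launch Q1 gives 0, Launch Q2 gives -3, Launch Q3 gives 2. Proposed Launch Q3 is best. ✓
Firm B (product quality strong), facing Launch early: Launch Q1 gives 4, Launch Q2 gives 10, Launch Q3 gives 4. Proposed Launch Q3 is not best — profitable deviation exists. ✗

No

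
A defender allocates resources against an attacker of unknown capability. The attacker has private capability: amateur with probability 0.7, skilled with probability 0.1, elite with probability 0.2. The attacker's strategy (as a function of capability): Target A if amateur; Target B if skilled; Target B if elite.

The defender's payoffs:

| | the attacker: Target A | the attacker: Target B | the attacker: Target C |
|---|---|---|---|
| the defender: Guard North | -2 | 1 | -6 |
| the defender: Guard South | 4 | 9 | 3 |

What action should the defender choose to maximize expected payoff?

Guard South

E[Guard North] = 0.7·(-2) + 0.1·(1) + 0.2·(1) = -1.1
E[Guard South] = 0.7·(4) + 0.1·(9) + 0.2·(9) = 5.5
Best response: Guard South (5.5 is the largest).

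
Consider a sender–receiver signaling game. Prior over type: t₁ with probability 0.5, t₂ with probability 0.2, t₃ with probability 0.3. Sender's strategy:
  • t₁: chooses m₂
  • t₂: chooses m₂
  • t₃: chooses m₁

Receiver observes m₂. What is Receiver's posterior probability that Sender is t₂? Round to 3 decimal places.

Apply Bayes' rule using the sender's strategy as the likelihood.
P(m₂) = 0.5·1 + 0.2·1 + 0.3·0 = 0.7
P(t₂ | m₂) = (0.2·1) / 0.7 = 0.2 / 0.7 = 0.285714

0.286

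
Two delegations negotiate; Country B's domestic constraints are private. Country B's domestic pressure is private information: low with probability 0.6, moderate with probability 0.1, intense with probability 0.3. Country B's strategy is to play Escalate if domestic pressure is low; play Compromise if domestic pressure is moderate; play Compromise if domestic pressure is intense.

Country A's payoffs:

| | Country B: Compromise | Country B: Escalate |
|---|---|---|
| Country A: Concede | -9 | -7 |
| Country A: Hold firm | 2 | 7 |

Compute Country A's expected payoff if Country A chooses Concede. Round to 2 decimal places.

-7.80

E[Concede] = 0.6·(-7) + 0.1·(-9) + 0.3·(-9) = (-4.2) + (-0.9) + (-2.7) = -7.8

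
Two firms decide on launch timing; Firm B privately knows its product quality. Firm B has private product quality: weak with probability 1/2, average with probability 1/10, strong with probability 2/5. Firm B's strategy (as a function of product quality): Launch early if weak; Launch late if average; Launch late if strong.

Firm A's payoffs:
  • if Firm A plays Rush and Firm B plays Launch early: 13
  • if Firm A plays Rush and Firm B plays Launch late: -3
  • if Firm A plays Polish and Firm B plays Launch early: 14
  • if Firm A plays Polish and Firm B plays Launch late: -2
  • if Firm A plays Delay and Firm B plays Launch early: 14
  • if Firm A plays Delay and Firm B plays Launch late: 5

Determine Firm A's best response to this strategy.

E[Rush] = 1/2·(13) + 1/10·(-3) + 2/5·(-3) = 5
E[Polish] = 1/2·(14) + 1/10·(-2) + 2/5·(-2) = 6
E[Delay] = 1/2·(14) + 1/10·(5) + 2/5·(5) = 19/2
Best response: Delay (19/2 is the largest).

Delay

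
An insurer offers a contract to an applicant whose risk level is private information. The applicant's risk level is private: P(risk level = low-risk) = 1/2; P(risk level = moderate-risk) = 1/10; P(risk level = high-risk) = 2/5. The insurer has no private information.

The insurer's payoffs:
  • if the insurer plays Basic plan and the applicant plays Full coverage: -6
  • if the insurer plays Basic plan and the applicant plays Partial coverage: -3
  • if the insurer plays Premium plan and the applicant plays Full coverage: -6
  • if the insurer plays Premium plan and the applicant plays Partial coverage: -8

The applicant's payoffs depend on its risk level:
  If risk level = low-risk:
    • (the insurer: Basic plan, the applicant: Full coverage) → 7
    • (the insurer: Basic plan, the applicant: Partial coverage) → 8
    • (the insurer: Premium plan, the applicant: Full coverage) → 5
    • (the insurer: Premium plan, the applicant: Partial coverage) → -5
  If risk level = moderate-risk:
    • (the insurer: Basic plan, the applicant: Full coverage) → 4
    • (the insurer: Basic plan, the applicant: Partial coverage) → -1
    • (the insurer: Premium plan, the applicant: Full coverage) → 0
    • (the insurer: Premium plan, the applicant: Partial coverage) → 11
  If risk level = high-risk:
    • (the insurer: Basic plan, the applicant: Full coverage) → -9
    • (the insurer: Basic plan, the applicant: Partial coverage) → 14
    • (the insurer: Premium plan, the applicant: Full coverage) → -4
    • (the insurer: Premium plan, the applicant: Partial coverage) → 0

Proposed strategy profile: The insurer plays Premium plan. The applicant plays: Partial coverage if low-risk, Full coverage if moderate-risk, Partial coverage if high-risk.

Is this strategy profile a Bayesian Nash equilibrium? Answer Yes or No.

No

The insurer plays Premium plan: E[Premium plan] = 1/2·(-8) + 1/10·(-6) + 2/5·(-8) = -39/5; E[Basic plan] = -33/10. Not best-responding. ✗
The applicant (risk level low-risk), facing Premium plan: Full coverage gives 5, Partial coverage gives -5. Proposed Partial coverage is not best — profitable deviation exists. ✗
The applicant (risk level moderate-risk), facing Premium plan: Full coverage gives 0, Partial coverage gives 11. Proposed Full coverage is not best — profitable deviation exists. ✗
The applicant (risk level high-risk), facing Premium plan: Full coverage gives -4, Partial coverage gives 0. Proposed Partial coverage is best. ✓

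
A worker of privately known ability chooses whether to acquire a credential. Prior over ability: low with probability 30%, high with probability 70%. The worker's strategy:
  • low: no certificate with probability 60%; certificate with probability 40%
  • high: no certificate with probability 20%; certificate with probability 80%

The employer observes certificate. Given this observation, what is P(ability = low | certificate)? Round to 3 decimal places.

0.176

P(certificate) = 0.3·0.4 + 0.7·0.8 = 0.68
P(low | certificate) = (0.3·0.4) / 0.68 = 0.12 / 0.68 = 0.176471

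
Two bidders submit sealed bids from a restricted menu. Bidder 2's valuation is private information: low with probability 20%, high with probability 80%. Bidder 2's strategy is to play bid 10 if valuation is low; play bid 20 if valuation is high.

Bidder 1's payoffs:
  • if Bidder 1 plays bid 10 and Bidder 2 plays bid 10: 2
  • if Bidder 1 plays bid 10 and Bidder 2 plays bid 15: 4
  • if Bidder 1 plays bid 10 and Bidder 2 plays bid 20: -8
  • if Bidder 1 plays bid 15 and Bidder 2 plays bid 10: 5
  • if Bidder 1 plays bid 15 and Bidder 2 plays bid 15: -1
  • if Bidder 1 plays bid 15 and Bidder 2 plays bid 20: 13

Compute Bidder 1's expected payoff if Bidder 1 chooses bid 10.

E[bid 10] = 0.2·2 + 0.8·(-8) = 0.4 + (-6.4) = -6

-6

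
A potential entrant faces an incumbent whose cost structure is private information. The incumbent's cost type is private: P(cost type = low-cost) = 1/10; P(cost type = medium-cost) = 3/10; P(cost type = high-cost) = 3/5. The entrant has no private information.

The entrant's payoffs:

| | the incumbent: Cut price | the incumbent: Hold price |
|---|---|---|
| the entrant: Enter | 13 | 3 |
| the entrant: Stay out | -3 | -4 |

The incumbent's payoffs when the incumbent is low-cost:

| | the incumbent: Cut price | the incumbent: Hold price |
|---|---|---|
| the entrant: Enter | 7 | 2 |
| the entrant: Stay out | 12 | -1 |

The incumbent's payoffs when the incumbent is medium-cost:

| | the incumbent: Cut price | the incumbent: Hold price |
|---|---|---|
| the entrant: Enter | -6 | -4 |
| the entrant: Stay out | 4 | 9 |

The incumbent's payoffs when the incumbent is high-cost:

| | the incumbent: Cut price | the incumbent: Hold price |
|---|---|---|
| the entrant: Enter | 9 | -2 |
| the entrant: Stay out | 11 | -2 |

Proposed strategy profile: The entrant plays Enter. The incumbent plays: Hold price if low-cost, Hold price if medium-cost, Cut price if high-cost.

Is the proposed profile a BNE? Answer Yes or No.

No

A profile is a BNE iff every type of every player is best-responding given beliefs about the other side.
The entrant plays Enter: E[Enter] = 1/10·(3) + 3/10·(3) + 3/5·(13) = 9; E[Stay out] = -17/5. Best-responding. ✓
The incumbent (cost type low-cost), facing Enter: Cut price gives 7, Hold price gives 2. Proposed Hold price is not best — profitable deviation exists. ✗
The incumbent (cost type medium-cost), facing Enter: Cut price gives -6, Hold price gives -4. Proposed Hold price is best. ✓
The incumbent (cost type high-cost), facing Enter: Cut price gives 9, Hold price gives -2. Proposed Cut price is best. ✓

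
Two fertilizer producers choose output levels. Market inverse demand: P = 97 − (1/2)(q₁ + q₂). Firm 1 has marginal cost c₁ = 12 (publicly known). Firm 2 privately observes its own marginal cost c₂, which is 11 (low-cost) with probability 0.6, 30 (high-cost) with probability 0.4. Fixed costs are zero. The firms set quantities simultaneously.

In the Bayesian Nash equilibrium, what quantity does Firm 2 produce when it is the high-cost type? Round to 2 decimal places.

36.47

Firm 2 with cost c maximizes (97 − (1/2)(q₁+q₂) − c)·q₂, giving q₂(c) = (97 − c − (1/2)q₁).
E[c₂] = 0.6·11 + 0.4·30 = 18.6
Firm 1's FOC against E[q₂] yields q₁ = (97 − 2·12 + E[c₂])/(3/2) = (97 − 24 + 18.6)/(3/2) = 61.0667.
q₂(high-cost) = (97 − 30 − (1/2)·61.0667) = 36.4667.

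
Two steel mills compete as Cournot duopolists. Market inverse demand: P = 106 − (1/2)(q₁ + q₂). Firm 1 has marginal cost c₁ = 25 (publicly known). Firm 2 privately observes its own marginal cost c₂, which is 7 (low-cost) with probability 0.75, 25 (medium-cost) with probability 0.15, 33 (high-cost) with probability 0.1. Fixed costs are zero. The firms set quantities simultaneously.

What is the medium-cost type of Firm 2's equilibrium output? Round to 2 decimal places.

Firm 2 with cost c maximizes (106 − (1/2)(q₁+q₂) − c)·q₂, giving q₂(c) = (106 − c − (1/2)q₁).
E[c₂] = 0.75·7 + 0.15·25 + 0.1·33 = 12.3
Firm 1's FOC against E[q₂] yields q₁ = (106 − 2·25 + E[c₂])/(3/2) = (106 − 50 + 12.3)/(3/2) = 45.5333.
q₂(medium-cost) = (106 − 25 − (1/2)·45.5333) = 58.2333.

58.23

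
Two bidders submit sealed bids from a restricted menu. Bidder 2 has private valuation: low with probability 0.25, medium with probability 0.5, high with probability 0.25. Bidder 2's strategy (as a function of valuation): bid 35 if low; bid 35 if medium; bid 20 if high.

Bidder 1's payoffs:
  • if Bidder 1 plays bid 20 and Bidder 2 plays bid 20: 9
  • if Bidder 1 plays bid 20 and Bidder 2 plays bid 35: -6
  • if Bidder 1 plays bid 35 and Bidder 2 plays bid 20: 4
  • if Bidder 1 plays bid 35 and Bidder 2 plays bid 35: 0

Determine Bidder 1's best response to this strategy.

bid 35

E[bid 20] = 0.25·(-6) + 0.5·(-6) + 0.25·(9) = -2.25
E[bid 35] = 0.25·(0) + 0.5·(0) + 0.25·(4) = 1
Best response: bid 35 (1 is the largest).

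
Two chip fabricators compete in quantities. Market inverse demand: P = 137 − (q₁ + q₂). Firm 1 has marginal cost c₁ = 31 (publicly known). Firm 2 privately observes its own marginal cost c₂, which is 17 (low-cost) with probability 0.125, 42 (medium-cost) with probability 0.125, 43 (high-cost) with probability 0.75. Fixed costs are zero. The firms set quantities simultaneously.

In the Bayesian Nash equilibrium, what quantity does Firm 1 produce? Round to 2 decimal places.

38.21

Each type of Firm 2 best-responds to q₁; Firm 1 best-responds to the expected q₂ over Firm 2's types.
Firm 2 with cost c maximizes (137 − (q₁+q₂) − c)·q₂, giving q₂(c) = (137 − c − q₁)/2.
E[c₂] = 0.125·17 + 0.125·42 + 0.75·43 = 39.625
Firm 1's FOC against E[q₂] yields q₁ = (137 − 2·31 + E[c₂])/3 = (137 − 62 + 39.625)/3 = 38.2083.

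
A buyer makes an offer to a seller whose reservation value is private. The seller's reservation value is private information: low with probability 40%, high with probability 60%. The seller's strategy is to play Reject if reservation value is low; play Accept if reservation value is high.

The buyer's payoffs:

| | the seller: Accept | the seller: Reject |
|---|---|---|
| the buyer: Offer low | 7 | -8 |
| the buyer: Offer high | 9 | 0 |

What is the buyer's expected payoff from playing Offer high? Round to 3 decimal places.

Take the expectation over the seller's reservation value, weighting each type's action by its prior probability.
E[Offer high] = 0.4·0 + 0.6·9 = 0 + 5.4 = 5.4

5.400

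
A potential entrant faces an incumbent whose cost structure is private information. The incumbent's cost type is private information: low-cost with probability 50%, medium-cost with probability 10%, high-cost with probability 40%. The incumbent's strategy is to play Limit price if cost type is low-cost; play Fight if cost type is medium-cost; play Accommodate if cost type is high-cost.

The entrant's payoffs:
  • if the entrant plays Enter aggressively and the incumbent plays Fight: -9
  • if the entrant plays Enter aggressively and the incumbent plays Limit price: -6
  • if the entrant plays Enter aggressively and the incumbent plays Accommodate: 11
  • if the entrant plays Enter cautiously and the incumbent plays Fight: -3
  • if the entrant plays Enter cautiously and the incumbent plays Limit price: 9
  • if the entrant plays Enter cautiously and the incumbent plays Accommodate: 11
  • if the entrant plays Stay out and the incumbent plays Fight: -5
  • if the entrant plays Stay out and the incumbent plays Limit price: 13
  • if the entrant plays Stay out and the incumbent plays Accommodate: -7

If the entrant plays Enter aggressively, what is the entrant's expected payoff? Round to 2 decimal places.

0.50

Take the expectation over the incumbent's cost type, weighting each type's action by its prior probability.
E[Enter aggressively] = 0.5·(-6) + 0.1·(-9) + 0.4·11 = (-3) + (-0.9) + 4.4 = 0.5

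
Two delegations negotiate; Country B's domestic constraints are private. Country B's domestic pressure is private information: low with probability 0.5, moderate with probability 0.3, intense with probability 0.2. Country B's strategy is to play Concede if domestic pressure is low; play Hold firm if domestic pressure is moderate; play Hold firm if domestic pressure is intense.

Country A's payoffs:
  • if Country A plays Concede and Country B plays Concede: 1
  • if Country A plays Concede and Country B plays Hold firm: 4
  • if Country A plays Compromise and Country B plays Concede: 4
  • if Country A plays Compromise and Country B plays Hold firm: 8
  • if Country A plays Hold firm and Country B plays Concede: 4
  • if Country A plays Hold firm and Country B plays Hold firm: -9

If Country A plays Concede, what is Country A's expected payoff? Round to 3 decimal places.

2.500

E[Concede] = 0.5·1 + 0.3·4 + 0.2·4 = 0.5 + 1.2 + 0.8 = 2.5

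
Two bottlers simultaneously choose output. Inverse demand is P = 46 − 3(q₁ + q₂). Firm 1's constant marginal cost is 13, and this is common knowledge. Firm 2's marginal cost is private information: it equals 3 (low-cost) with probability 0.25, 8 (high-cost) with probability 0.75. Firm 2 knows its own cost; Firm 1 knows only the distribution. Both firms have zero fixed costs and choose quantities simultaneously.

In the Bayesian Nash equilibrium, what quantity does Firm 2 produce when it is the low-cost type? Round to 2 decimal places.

5.68

Type-c best response for Firm 2: q₂(c) = (46 − c)/6 − q₁/2.
Firm 1 maximizes expected profit; its first-order condition is 46 − 6q₁ − 3E[q₂] − 13 = 0.
Substituting E[q₂] and solving: E[c₂] = 6.75, so q₁ = (46 − 2·13 + 6.75)/9 = 2.97222.
q₂(low-cost) = (46 − 3 − 3·2.97222)/6 = 5.68056.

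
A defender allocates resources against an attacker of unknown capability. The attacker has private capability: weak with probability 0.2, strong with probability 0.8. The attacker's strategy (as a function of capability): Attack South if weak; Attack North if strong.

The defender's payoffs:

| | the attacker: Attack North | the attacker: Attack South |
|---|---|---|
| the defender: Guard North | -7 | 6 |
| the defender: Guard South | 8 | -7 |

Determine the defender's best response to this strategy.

Guard South

E[Guard North] = 0.2·(6) + 0.8·(-7) = -4.4
E[Guard South] = 0.2·(-7) + 0.8·(8) = 5
Best response: Guard South (5 is the largest).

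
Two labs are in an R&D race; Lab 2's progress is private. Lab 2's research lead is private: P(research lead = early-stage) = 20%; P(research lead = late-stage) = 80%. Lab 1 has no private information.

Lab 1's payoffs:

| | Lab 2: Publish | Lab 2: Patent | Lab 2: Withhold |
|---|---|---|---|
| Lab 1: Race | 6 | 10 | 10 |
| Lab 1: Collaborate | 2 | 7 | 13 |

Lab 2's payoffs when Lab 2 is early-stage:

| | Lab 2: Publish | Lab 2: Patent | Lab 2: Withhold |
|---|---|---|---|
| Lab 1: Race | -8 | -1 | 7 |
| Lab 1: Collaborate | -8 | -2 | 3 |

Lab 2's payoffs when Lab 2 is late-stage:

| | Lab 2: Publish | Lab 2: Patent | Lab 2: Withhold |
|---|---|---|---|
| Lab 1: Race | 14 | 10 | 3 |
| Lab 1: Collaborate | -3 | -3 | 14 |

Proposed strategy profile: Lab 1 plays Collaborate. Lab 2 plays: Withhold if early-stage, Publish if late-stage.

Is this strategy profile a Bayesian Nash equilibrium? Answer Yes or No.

No

A profile is a BNE iff every type of every player is best-responding given beliefs about the other side.
Lab 1 plays Collaborate: E[Collaborate] = 0.2·(13) + 0.8·(2) = 4.2; E[Race] = 6.8. Not best-responding. ✗
Lab 2 (research lead early-stage), facing Collaborate: Publish gives -8, Patent gives -2, Withhold gives 3. Proposed Withhold is best. ✓
Lab 2 (research lead late-stage), facing Collaborate: Publish gives -3, Patent gives -3, Withhold gives 14. Proposed Publish is not best — profitable deviation exists. ✗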